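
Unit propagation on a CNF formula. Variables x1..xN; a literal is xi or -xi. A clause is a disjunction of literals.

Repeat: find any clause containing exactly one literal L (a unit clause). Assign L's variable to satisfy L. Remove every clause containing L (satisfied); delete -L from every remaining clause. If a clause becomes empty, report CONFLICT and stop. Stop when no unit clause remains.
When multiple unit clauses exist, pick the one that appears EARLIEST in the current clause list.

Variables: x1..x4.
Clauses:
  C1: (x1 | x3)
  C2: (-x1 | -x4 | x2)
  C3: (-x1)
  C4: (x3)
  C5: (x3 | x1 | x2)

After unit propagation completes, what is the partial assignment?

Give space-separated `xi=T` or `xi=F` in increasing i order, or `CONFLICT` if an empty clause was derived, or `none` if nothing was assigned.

Answer: x1=F x3=T

Derivation:
unit clause [-1] forces x1=F; simplify:
  drop 1 from [1, 3] -> [3]
  drop 1 from [3, 1, 2] -> [3, 2]
  satisfied 2 clause(s); 3 remain; assigned so far: [1]
unit clause [3] forces x3=T; simplify:
  satisfied 3 clause(s); 0 remain; assigned so far: [1, 3]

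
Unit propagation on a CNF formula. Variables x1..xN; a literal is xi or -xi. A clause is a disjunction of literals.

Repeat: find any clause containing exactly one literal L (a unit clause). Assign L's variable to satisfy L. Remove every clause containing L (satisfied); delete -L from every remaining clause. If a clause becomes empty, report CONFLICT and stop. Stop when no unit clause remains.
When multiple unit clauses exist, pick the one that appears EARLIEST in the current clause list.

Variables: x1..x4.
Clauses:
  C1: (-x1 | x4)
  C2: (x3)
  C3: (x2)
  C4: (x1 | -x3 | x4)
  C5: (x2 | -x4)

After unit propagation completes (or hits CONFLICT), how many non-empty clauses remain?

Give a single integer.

unit clause [3] forces x3=T; simplify:
  drop -3 from [1, -3, 4] -> [1, 4]
  satisfied 1 clause(s); 4 remain; assigned so far: [3]
unit clause [2] forces x2=T; simplify:
  satisfied 2 clause(s); 2 remain; assigned so far: [2, 3]

Answer: 2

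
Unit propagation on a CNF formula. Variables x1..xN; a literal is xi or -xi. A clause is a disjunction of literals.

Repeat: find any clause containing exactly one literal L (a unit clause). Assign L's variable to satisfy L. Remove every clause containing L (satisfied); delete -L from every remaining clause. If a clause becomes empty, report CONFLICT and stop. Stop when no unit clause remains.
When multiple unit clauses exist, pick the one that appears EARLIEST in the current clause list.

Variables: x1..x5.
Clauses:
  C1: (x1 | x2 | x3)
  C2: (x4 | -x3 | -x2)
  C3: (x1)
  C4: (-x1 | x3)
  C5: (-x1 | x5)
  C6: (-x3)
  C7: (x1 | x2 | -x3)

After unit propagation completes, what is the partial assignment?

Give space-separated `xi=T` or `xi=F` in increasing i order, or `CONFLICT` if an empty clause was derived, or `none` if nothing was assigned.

unit clause [1] forces x1=T; simplify:
  drop -1 from [-1, 3] -> [3]
  drop -1 from [-1, 5] -> [5]
  satisfied 3 clause(s); 4 remain; assigned so far: [1]
unit clause [3] forces x3=T; simplify:
  drop -3 from [4, -3, -2] -> [4, -2]
  drop -3 from [-3] -> [] (empty!)
  satisfied 1 clause(s); 3 remain; assigned so far: [1, 3]
CONFLICT (empty clause)

Answer: CONFLICT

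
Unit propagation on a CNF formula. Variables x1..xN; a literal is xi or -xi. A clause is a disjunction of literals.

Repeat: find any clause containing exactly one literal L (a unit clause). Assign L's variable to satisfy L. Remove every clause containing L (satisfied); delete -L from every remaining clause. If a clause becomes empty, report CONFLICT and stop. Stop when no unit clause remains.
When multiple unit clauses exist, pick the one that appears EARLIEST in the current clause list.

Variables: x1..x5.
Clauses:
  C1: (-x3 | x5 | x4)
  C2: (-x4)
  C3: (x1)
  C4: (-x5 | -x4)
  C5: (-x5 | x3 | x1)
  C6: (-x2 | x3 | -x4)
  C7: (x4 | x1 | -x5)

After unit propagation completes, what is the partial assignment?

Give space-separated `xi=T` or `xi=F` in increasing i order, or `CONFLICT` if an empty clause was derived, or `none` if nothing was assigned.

unit clause [-4] forces x4=F; simplify:
  drop 4 from [-3, 5, 4] -> [-3, 5]
  drop 4 from [4, 1, -5] -> [1, -5]
  satisfied 3 clause(s); 4 remain; assigned so far: [4]
unit clause [1] forces x1=T; simplify:
  satisfied 3 clause(s); 1 remain; assigned so far: [1, 4]

Answer: x1=T x4=F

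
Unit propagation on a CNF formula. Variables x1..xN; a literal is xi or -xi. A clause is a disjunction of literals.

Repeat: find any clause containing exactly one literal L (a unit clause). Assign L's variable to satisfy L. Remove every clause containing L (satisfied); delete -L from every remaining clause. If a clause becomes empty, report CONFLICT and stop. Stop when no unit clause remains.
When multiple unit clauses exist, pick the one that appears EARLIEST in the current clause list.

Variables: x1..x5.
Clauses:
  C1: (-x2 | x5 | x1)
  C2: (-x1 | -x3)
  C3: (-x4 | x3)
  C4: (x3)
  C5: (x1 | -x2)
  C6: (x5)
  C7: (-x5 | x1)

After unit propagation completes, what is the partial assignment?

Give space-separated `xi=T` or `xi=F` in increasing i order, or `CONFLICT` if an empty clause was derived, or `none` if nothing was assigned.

unit clause [3] forces x3=T; simplify:
  drop -3 from [-1, -3] -> [-1]
  satisfied 2 clause(s); 5 remain; assigned so far: [3]
unit clause [-1] forces x1=F; simplify:
  drop 1 from [-2, 5, 1] -> [-2, 5]
  drop 1 from [1, -2] -> [-2]
  drop 1 from [-5, 1] -> [-5]
  satisfied 1 clause(s); 4 remain; assigned so far: [1, 3]
unit clause [-2] forces x2=F; simplify:
  satisfied 2 clause(s); 2 remain; assigned so far: [1, 2, 3]
unit clause [5] forces x5=T; simplify:
  drop -5 from [-5] -> [] (empty!)
  satisfied 1 clause(s); 1 remain; assigned so far: [1, 2, 3, 5]
CONFLICT (empty clause)

Answer: CONFLICT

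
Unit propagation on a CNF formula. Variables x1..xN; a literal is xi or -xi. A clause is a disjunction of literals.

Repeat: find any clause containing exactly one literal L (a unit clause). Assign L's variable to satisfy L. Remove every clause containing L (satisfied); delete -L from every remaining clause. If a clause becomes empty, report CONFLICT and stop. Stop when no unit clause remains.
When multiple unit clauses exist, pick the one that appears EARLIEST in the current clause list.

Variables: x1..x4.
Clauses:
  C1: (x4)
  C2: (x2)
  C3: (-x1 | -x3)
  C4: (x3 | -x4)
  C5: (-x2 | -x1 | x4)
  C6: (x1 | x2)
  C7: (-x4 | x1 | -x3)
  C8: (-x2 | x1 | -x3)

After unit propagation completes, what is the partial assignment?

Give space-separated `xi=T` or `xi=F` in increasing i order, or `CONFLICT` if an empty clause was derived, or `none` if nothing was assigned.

Answer: CONFLICT

Derivation:
unit clause [4] forces x4=T; simplify:
  drop -4 from [3, -4] -> [3]
  drop -4 from [-4, 1, -3] -> [1, -3]
  satisfied 2 clause(s); 6 remain; assigned so far: [4]
unit clause [2] forces x2=T; simplify:
  drop -2 from [-2, 1, -3] -> [1, -3]
  satisfied 2 clause(s); 4 remain; assigned so far: [2, 4]
unit clause [3] forces x3=T; simplify:
  drop -3 from [-1, -3] -> [-1]
  drop -3 from [1, -3] -> [1]
  drop -3 from [1, -3] -> [1]
  satisfied 1 clause(s); 3 remain; assigned so far: [2, 3, 4]
unit clause [-1] forces x1=F; simplify:
  drop 1 from [1] -> [] (empty!)
  drop 1 from [1] -> [] (empty!)
  satisfied 1 clause(s); 2 remain; assigned so far: [1, 2, 3, 4]
CONFLICT (empty clause)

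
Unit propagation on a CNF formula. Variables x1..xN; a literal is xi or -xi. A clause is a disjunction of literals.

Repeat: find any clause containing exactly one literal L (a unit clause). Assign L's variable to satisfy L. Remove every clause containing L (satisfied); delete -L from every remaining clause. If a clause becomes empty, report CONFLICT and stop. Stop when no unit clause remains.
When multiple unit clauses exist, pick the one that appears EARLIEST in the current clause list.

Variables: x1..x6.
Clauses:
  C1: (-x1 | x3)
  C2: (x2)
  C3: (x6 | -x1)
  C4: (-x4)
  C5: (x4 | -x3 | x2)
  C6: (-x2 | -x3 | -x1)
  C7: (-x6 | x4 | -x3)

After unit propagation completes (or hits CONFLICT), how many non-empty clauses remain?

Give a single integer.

Answer: 4

Derivation:
unit clause [2] forces x2=T; simplify:
  drop -2 from [-2, -3, -1] -> [-3, -1]
  satisfied 2 clause(s); 5 remain; assigned so far: [2]
unit clause [-4] forces x4=F; simplify:
  drop 4 from [-6, 4, -3] -> [-6, -3]
  satisfied 1 clause(s); 4 remain; assigned so far: [2, 4]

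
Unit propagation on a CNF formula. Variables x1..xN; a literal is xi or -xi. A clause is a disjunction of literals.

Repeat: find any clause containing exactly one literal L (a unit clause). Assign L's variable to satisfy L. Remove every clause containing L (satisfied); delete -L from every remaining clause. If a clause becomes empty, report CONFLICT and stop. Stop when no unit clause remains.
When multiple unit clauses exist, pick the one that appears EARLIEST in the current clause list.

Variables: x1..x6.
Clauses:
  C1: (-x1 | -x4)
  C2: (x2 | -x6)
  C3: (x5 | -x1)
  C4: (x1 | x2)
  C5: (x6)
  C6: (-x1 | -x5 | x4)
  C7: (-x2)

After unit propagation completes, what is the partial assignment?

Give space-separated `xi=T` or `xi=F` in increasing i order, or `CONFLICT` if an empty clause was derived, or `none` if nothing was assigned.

Answer: CONFLICT

Derivation:
unit clause [6] forces x6=T; simplify:
  drop -6 from [2, -6] -> [2]
  satisfied 1 clause(s); 6 remain; assigned so far: [6]
unit clause [2] forces x2=T; simplify:
  drop -2 from [-2] -> [] (empty!)
  satisfied 2 clause(s); 4 remain; assigned so far: [2, 6]
CONFLICT (empty clause)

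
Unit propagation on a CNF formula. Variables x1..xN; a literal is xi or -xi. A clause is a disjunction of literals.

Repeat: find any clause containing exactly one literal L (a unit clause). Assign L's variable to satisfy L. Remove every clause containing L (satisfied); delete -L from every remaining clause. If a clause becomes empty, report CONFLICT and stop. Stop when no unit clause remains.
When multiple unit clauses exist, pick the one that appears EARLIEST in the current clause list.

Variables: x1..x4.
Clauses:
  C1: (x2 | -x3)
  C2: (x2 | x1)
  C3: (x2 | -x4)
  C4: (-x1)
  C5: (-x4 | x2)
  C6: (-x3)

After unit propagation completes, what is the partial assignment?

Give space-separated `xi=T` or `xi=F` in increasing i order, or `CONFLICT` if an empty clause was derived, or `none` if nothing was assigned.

Answer: x1=F x2=T x3=F

Derivation:
unit clause [-1] forces x1=F; simplify:
  drop 1 from [2, 1] -> [2]
  satisfied 1 clause(s); 5 remain; assigned so far: [1]
unit clause [2] forces x2=T; simplify:
  satisfied 4 clause(s); 1 remain; assigned so far: [1, 2]
unit clause [-3] forces x3=F; simplify:
  satisfied 1 clause(s); 0 remain; assigned so far: [1, 2, 3]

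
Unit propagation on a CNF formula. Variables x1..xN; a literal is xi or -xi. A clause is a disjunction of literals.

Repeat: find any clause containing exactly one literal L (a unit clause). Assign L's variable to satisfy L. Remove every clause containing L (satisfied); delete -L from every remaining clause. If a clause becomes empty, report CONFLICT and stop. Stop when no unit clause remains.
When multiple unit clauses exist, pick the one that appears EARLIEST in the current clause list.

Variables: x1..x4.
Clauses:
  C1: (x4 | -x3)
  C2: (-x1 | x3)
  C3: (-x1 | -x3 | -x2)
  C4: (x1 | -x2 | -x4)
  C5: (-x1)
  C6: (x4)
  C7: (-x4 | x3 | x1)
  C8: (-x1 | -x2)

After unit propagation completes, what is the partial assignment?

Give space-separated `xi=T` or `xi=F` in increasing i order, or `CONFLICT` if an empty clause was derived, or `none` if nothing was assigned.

unit clause [-1] forces x1=F; simplify:
  drop 1 from [1, -2, -4] -> [-2, -4]
  drop 1 from [-4, 3, 1] -> [-4, 3]
  satisfied 4 clause(s); 4 remain; assigned so far: [1]
unit clause [4] forces x4=T; simplify:
  drop -4 from [-2, -4] -> [-2]
  drop -4 from [-4, 3] -> [3]
  satisfied 2 clause(s); 2 remain; assigned so far: [1, 4]
unit clause [-2] forces x2=F; simplify:
  satisfied 1 clause(s); 1 remain; assigned so far: [1, 2, 4]
unit clause [3] forces x3=T; simplify:
  satisfied 1 clause(s); 0 remain; assigned so far: [1, 2, 3, 4]

Answer: x1=F x2=F x3=T x4=T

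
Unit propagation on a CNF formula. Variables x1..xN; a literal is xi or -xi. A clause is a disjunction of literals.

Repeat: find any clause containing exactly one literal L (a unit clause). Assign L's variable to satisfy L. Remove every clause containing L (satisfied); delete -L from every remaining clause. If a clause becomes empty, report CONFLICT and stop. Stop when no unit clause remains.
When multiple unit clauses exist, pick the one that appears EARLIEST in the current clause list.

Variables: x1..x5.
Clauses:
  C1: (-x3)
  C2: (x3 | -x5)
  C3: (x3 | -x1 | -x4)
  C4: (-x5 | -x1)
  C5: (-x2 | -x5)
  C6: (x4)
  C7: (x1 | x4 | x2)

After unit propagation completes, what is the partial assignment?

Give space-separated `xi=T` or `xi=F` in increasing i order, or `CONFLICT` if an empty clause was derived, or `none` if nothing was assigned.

unit clause [-3] forces x3=F; simplify:
  drop 3 from [3, -5] -> [-5]
  drop 3 from [3, -1, -4] -> [-1, -4]
  satisfied 1 clause(s); 6 remain; assigned so far: [3]
unit clause [-5] forces x5=F; simplify:
  satisfied 3 clause(s); 3 remain; assigned so far: [3, 5]
unit clause [4] forces x4=T; simplify:
  drop -4 from [-1, -4] -> [-1]
  satisfied 2 clause(s); 1 remain; assigned so far: [3, 4, 5]
unit clause [-1] forces x1=F; simplify:
  satisfied 1 clause(s); 0 remain; assigned so far: [1, 3, 4, 5]

Answer: x1=F x3=F x4=T x5=F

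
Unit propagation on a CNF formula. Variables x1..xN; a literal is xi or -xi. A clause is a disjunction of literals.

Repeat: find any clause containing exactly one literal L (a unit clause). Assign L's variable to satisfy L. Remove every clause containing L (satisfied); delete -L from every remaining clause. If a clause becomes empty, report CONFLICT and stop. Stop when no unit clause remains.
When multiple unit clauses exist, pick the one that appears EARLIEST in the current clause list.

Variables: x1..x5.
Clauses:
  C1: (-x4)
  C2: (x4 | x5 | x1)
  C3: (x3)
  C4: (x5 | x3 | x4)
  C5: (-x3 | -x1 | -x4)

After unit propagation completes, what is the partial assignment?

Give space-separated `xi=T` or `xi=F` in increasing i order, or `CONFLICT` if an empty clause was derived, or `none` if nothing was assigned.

Answer: x3=T x4=F

Derivation:
unit clause [-4] forces x4=F; simplify:
  drop 4 from [4, 5, 1] -> [5, 1]
  drop 4 from [5, 3, 4] -> [5, 3]
  satisfied 2 clause(s); 3 remain; assigned so far: [4]
unit clause [3] forces x3=T; simplify:
  satisfied 2 clause(s); 1 remain; assigned so far: [3, 4]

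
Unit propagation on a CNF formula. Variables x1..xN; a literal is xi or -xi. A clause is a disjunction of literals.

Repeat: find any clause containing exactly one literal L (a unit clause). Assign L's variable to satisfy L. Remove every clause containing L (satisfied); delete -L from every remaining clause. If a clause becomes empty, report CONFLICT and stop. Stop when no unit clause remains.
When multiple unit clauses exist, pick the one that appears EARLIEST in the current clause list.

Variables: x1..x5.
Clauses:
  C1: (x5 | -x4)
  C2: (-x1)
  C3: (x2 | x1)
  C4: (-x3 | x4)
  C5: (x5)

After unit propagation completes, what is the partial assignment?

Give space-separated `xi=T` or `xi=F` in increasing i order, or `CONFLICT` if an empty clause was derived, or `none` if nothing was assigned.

Answer: x1=F x2=T x5=T

Derivation:
unit clause [-1] forces x1=F; simplify:
  drop 1 from [2, 1] -> [2]
  satisfied 1 clause(s); 4 remain; assigned so far: [1]
unit clause [2] forces x2=T; simplify:
  satisfied 1 clause(s); 3 remain; assigned so far: [1, 2]
unit clause [5] forces x5=T; simplify:
  satisfied 2 clause(s); 1 remain; assigned so far: [1, 2, 5]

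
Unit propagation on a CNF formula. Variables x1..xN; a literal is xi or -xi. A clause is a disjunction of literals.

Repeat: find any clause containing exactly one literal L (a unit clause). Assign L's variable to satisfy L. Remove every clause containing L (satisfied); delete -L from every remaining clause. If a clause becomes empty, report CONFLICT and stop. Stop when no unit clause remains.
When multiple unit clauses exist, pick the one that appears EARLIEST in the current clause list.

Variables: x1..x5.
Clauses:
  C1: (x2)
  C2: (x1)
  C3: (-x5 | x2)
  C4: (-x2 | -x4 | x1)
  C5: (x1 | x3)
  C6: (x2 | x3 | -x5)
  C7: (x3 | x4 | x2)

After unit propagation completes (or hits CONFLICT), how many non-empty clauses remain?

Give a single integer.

Answer: 0

Derivation:
unit clause [2] forces x2=T; simplify:
  drop -2 from [-2, -4, 1] -> [-4, 1]
  satisfied 4 clause(s); 3 remain; assigned so far: [2]
unit clause [1] forces x1=T; simplify:
  satisfied 3 clause(s); 0 remain; assigned so far: [1, 2]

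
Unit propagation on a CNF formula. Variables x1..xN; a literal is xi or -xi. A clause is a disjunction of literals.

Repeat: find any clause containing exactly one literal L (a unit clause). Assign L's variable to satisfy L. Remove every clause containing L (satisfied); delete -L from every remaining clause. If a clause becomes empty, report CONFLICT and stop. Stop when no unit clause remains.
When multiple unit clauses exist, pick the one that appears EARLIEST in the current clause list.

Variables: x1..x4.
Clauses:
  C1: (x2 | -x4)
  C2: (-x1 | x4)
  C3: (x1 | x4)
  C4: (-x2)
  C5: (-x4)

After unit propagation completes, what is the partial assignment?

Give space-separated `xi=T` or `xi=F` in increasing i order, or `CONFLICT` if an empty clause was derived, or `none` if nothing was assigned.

Answer: CONFLICT

Derivation:
unit clause [-2] forces x2=F; simplify:
  drop 2 from [2, -4] -> [-4]
  satisfied 1 clause(s); 4 remain; assigned so far: [2]
unit clause [-4] forces x4=F; simplify:
  drop 4 from [-1, 4] -> [-1]
  drop 4 from [1, 4] -> [1]
  satisfied 2 clause(s); 2 remain; assigned so far: [2, 4]
unit clause [-1] forces x1=F; simplify:
  drop 1 from [1] -> [] (empty!)
  satisfied 1 clause(s); 1 remain; assigned so far: [1, 2, 4]
CONFLICT (empty clause)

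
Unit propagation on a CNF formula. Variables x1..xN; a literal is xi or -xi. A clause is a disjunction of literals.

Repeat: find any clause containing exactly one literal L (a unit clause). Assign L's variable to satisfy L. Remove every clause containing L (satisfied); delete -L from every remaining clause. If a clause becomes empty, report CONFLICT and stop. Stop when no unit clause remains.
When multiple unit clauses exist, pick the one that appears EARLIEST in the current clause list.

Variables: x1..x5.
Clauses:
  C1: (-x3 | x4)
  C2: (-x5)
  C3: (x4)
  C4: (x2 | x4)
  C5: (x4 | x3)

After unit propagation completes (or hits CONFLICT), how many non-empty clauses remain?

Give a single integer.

Answer: 0

Derivation:
unit clause [-5] forces x5=F; simplify:
  satisfied 1 clause(s); 4 remain; assigned so far: [5]
unit clause [4] forces x4=T; simplify:
  satisfied 4 clause(s); 0 remain; assigned so far: [4, 5]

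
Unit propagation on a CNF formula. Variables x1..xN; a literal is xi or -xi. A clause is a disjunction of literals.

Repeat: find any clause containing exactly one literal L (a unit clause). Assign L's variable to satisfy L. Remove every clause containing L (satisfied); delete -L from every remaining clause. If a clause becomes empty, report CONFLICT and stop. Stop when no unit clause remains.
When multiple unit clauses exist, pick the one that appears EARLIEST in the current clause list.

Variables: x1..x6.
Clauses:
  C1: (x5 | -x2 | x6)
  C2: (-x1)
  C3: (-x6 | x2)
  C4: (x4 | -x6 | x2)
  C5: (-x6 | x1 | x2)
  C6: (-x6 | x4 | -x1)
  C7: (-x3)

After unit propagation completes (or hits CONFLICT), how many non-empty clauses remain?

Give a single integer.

Answer: 4

Derivation:
unit clause [-1] forces x1=F; simplify:
  drop 1 from [-6, 1, 2] -> [-6, 2]
  satisfied 2 clause(s); 5 remain; assigned so far: [1]
unit clause [-3] forces x3=F; simplify:
  satisfied 1 clause(s); 4 remain; assigned so far: [1, 3]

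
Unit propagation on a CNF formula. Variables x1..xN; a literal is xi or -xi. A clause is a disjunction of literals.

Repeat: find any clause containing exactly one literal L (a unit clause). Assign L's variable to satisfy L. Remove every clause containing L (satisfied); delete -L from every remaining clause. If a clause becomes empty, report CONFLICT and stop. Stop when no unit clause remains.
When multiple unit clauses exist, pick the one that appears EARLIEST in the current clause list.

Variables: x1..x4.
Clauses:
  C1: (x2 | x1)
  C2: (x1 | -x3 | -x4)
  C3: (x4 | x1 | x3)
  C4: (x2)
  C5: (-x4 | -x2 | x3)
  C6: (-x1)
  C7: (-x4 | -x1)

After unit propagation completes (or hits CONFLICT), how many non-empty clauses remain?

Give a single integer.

Answer: 3

Derivation:
unit clause [2] forces x2=T; simplify:
  drop -2 from [-4, -2, 3] -> [-4, 3]
  satisfied 2 clause(s); 5 remain; assigned so far: [2]
unit clause [-1] forces x1=F; simplify:
  drop 1 from [1, -3, -4] -> [-3, -4]
  drop 1 from [4, 1, 3] -> [4, 3]
  satisfied 2 clause(s); 3 remain; assigned so far: [1, 2]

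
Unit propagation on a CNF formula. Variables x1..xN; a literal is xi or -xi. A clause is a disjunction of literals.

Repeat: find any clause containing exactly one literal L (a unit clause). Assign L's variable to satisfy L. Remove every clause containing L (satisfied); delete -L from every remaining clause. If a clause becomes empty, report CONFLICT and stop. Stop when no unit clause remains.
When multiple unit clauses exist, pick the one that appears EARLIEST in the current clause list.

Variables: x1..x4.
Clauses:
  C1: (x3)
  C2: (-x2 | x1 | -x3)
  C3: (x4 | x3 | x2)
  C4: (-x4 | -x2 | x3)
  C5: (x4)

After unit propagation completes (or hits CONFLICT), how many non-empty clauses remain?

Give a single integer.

unit clause [3] forces x3=T; simplify:
  drop -3 from [-2, 1, -3] -> [-2, 1]
  satisfied 3 clause(s); 2 remain; assigned so far: [3]
unit clause [4] forces x4=T; simplify:
  satisfied 1 clause(s); 1 remain; assigned so far: [3, 4]

Answer: 1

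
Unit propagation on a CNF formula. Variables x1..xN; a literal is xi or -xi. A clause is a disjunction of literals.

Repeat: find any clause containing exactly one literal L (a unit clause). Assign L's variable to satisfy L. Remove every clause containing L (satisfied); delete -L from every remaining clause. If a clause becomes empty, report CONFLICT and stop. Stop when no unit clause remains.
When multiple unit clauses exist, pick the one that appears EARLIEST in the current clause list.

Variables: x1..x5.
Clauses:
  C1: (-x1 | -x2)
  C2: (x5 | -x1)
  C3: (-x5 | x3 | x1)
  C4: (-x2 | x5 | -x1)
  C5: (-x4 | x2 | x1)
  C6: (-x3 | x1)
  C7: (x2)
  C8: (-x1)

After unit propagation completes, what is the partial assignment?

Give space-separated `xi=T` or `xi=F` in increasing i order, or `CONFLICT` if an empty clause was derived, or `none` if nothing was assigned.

unit clause [2] forces x2=T; simplify:
  drop -2 from [-1, -2] -> [-1]
  drop -2 from [-2, 5, -1] -> [5, -1]
  satisfied 2 clause(s); 6 remain; assigned so far: [2]
unit clause [-1] forces x1=F; simplify:
  drop 1 from [-5, 3, 1] -> [-5, 3]
  drop 1 from [-3, 1] -> [-3]
  satisfied 4 clause(s); 2 remain; assigned so far: [1, 2]
unit clause [-3] forces x3=F; simplify:
  drop 3 from [-5, 3] -> [-5]
  satisfied 1 clause(s); 1 remain; assigned so far: [1, 2, 3]
unit clause [-5] forces x5=F; simplify:
  satisfied 1 clause(s); 0 remain; assigned so far: [1, 2, 3, 5]

Answer: x1=F x2=T x3=F x5=F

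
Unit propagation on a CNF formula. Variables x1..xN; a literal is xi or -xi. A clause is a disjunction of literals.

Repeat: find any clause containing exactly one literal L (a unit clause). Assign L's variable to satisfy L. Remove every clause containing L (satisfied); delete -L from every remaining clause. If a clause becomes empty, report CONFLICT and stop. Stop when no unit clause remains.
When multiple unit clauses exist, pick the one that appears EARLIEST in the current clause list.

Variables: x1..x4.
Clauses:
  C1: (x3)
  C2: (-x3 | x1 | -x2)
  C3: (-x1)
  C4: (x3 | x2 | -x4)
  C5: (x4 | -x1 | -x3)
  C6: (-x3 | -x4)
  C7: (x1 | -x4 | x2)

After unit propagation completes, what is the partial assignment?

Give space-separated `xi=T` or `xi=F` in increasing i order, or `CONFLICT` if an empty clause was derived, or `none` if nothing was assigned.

unit clause [3] forces x3=T; simplify:
  drop -3 from [-3, 1, -2] -> [1, -2]
  drop -3 from [4, -1, -3] -> [4, -1]
  drop -3 from [-3, -4] -> [-4]
  satisfied 2 clause(s); 5 remain; assigned so far: [3]
unit clause [-1] forces x1=F; simplify:
  drop 1 from [1, -2] -> [-2]
  drop 1 from [1, -4, 2] -> [-4, 2]
  satisfied 2 clause(s); 3 remain; assigned so far: [1, 3]
unit clause [-2] forces x2=F; simplify:
  drop 2 from [-4, 2] -> [-4]
  satisfied 1 clause(s); 2 remain; assigned so far: [1, 2, 3]
unit clause [-4] forces x4=F; simplify:
  satisfied 2 clause(s); 0 remain; assigned so far: [1, 2, 3, 4]

Answer: x1=F x2=F x3=T x4=F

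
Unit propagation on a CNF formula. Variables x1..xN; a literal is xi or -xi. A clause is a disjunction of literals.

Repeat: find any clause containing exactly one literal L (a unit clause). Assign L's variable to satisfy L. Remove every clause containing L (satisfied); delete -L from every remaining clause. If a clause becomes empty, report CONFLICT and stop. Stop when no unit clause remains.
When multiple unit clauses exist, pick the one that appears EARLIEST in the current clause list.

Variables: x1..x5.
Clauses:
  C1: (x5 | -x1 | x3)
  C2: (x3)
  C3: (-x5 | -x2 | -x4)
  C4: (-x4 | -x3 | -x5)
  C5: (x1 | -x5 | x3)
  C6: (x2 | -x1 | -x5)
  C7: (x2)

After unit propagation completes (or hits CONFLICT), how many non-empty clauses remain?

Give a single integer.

unit clause [3] forces x3=T; simplify:
  drop -3 from [-4, -3, -5] -> [-4, -5]
  satisfied 3 clause(s); 4 remain; assigned so far: [3]
unit clause [2] forces x2=T; simplify:
  drop -2 from [-5, -2, -4] -> [-5, -4]
  satisfied 2 clause(s); 2 remain; assigned so far: [2, 3]

Answer: 2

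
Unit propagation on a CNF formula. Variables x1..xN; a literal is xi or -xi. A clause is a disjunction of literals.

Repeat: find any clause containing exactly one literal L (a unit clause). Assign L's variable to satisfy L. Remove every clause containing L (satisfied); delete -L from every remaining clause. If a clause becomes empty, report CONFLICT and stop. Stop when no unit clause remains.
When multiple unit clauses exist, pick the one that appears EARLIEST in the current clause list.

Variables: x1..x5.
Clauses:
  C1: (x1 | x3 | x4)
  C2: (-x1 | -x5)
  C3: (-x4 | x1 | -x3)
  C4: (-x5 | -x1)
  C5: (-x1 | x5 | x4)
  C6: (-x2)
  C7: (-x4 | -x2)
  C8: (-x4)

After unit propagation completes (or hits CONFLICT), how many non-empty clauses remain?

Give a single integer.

unit clause [-2] forces x2=F; simplify:
  satisfied 2 clause(s); 6 remain; assigned so far: [2]
unit clause [-4] forces x4=F; simplify:
  drop 4 from [1, 3, 4] -> [1, 3]
  drop 4 from [-1, 5, 4] -> [-1, 5]
  satisfied 2 clause(s); 4 remain; assigned so far: [2, 4]

Answer: 4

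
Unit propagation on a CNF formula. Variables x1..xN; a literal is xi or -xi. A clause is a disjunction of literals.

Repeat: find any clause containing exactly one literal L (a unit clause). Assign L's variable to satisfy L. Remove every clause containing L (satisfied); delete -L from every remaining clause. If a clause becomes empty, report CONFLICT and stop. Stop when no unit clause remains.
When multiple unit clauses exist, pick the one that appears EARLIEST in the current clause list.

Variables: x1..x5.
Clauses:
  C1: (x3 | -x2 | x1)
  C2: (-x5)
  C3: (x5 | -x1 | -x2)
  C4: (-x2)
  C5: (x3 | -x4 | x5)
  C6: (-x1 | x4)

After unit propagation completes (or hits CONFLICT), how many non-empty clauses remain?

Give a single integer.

unit clause [-5] forces x5=F; simplify:
  drop 5 from [5, -1, -2] -> [-1, -2]
  drop 5 from [3, -4, 5] -> [3, -4]
  satisfied 1 clause(s); 5 remain; assigned so far: [5]
unit clause [-2] forces x2=F; simplify:
  satisfied 3 clause(s); 2 remain; assigned so far: [2, 5]

Answer: 2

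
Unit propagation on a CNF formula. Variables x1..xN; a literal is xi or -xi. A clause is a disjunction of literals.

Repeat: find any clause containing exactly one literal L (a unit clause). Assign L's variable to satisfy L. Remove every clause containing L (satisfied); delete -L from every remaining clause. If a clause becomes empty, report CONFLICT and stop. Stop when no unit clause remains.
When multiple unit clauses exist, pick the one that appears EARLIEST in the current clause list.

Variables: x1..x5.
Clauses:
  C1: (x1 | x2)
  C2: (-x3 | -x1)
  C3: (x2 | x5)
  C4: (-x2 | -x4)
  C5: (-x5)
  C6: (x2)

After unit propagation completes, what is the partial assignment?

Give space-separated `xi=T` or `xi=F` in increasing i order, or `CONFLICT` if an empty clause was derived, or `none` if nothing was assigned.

unit clause [-5] forces x5=F; simplify:
  drop 5 from [2, 5] -> [2]
  satisfied 1 clause(s); 5 remain; assigned so far: [5]
unit clause [2] forces x2=T; simplify:
  drop -2 from [-2, -4] -> [-4]
  satisfied 3 clause(s); 2 remain; assigned so far: [2, 5]
unit clause [-4] forces x4=F; simplify:
  satisfied 1 clause(s); 1 remain; assigned so far: [2, 4, 5]

Answer: x2=T x4=F x5=F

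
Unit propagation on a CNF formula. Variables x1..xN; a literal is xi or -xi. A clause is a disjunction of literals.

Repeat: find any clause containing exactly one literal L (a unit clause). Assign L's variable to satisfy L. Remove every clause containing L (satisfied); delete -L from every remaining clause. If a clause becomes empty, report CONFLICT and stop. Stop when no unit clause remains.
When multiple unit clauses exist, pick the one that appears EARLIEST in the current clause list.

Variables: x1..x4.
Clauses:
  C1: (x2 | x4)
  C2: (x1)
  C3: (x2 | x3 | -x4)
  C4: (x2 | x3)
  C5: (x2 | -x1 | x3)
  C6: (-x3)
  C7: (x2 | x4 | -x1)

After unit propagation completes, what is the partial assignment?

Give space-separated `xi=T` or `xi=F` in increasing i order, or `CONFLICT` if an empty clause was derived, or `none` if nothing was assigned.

Answer: x1=T x2=T x3=F

Derivation:
unit clause [1] forces x1=T; simplify:
  drop -1 from [2, -1, 3] -> [2, 3]
  drop -1 from [2, 4, -1] -> [2, 4]
  satisfied 1 clause(s); 6 remain; assigned so far: [1]
unit clause [-3] forces x3=F; simplify:
  drop 3 from [2, 3, -4] -> [2, -4]
  drop 3 from [2, 3] -> [2]
  drop 3 from [2, 3] -> [2]
  satisfied 1 clause(s); 5 remain; assigned so far: [1, 3]
unit clause [2] forces x2=T; simplify:
  satisfied 5 clause(s); 0 remain; assigned so far: [1, 2, 3]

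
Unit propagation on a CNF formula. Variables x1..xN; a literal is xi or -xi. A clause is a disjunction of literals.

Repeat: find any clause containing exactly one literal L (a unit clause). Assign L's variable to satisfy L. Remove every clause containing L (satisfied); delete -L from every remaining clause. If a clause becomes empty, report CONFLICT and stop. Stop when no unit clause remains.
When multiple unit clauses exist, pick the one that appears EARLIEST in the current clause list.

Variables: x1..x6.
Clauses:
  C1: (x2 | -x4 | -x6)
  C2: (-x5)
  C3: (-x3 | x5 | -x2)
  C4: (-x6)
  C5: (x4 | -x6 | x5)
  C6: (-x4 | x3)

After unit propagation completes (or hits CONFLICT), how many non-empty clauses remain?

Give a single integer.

unit clause [-5] forces x5=F; simplify:
  drop 5 from [-3, 5, -2] -> [-3, -2]
  drop 5 from [4, -6, 5] -> [4, -6]
  satisfied 1 clause(s); 5 remain; assigned so far: [5]
unit clause [-6] forces x6=F; simplify:
  satisfied 3 clause(s); 2 remain; assigned so far: [5, 6]

Answer: 2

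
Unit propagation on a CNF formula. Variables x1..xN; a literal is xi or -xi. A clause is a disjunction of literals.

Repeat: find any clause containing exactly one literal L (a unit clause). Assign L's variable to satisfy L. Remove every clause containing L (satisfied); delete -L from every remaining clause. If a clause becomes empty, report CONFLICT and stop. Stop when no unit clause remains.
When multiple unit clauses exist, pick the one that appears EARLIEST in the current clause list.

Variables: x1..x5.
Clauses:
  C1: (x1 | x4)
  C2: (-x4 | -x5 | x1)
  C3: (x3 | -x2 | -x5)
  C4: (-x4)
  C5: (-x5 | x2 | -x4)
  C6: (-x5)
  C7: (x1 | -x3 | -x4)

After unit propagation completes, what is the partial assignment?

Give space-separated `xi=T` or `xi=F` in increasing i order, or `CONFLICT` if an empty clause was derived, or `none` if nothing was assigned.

unit clause [-4] forces x4=F; simplify:
  drop 4 from [1, 4] -> [1]
  satisfied 4 clause(s); 3 remain; assigned so far: [4]
unit clause [1] forces x1=T; simplify:
  satisfied 1 clause(s); 2 remain; assigned so far: [1, 4]
unit clause [-5] forces x5=F; simplify:
  satisfied 2 clause(s); 0 remain; assigned so far: [1, 4, 5]

Answer: x1=T x4=F x5=F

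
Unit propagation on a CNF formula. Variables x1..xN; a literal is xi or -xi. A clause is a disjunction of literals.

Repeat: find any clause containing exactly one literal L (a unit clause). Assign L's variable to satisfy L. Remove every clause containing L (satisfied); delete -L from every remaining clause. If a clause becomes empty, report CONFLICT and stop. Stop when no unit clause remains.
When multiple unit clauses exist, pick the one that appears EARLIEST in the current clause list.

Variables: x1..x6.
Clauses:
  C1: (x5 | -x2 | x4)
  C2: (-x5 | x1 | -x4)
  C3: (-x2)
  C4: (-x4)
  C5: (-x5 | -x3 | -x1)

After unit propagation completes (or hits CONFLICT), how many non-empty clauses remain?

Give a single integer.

Answer: 1

Derivation:
unit clause [-2] forces x2=F; simplify:
  satisfied 2 clause(s); 3 remain; assigned so far: [2]
unit clause [-4] forces x4=F; simplify:
  satisfied 2 clause(s); 1 remain; assigned so far: [2, 4]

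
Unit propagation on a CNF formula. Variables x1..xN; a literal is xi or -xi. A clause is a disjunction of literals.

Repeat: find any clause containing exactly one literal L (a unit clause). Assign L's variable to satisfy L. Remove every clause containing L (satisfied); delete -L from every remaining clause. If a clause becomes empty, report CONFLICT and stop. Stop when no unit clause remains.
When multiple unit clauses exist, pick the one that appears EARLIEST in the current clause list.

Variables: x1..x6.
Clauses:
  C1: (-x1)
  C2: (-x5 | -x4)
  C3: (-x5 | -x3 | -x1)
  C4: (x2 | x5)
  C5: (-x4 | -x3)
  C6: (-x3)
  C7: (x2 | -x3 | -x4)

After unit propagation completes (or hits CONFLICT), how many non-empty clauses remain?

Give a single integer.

Answer: 2

Derivation:
unit clause [-1] forces x1=F; simplify:
  satisfied 2 clause(s); 5 remain; assigned so far: [1]
unit clause [-3] forces x3=F; simplify:
  satisfied 3 clause(s); 2 remain; assigned so far: [1, 3]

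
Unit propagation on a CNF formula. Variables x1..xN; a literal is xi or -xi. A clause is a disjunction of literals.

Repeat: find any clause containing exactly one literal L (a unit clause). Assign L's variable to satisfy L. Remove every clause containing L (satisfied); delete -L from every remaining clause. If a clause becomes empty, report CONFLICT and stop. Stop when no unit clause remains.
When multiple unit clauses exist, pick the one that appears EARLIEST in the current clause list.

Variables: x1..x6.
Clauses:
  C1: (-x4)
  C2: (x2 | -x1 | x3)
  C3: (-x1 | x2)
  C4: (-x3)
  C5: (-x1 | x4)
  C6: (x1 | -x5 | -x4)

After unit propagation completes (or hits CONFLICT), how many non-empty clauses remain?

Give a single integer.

Answer: 0

Derivation:
unit clause [-4] forces x4=F; simplify:
  drop 4 from [-1, 4] -> [-1]
  satisfied 2 clause(s); 4 remain; assigned so far: [4]
unit clause [-3] forces x3=F; simplify:
  drop 3 from [2, -1, 3] -> [2, -1]
  satisfied 1 clause(s); 3 remain; assigned so far: [3, 4]
unit clause [-1] forces x1=F; simplify:
  satisfied 3 clause(s); 0 remain; assigned so far: [1, 3, 4]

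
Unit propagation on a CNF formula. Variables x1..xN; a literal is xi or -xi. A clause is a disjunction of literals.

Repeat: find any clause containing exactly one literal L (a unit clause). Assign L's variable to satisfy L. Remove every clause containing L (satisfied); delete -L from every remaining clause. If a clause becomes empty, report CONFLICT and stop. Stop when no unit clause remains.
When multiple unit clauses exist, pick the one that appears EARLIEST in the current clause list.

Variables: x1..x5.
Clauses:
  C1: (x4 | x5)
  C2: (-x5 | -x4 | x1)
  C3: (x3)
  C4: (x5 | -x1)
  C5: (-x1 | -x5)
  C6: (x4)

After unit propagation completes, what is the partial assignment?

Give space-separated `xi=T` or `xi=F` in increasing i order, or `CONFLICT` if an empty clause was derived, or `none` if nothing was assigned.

Answer: x3=T x4=T

Derivation:
unit clause [3] forces x3=T; simplify:
  satisfied 1 clause(s); 5 remain; assigned so far: [3]
unit clause [4] forces x4=T; simplify:
  drop -4 from [-5, -4, 1] -> [-5, 1]
  satisfied 2 clause(s); 3 remain; assigned so far: [3, 4]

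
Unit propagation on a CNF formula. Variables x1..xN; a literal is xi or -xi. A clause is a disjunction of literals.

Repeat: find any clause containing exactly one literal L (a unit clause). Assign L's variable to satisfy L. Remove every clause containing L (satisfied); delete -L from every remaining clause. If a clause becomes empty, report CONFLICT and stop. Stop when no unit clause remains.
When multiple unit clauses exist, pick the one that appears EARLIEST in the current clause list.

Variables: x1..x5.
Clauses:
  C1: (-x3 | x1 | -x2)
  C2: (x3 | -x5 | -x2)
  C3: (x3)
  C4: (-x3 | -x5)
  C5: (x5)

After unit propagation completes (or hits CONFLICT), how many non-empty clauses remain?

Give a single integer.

Answer: 1

Derivation:
unit clause [3] forces x3=T; simplify:
  drop -3 from [-3, 1, -2] -> [1, -2]
  drop -3 from [-3, -5] -> [-5]
  satisfied 2 clause(s); 3 remain; assigned so far: [3]
unit clause [-5] forces x5=F; simplify:
  drop 5 from [5] -> [] (empty!)
  satisfied 1 clause(s); 2 remain; assigned so far: [3, 5]
CONFLICT (empty clause)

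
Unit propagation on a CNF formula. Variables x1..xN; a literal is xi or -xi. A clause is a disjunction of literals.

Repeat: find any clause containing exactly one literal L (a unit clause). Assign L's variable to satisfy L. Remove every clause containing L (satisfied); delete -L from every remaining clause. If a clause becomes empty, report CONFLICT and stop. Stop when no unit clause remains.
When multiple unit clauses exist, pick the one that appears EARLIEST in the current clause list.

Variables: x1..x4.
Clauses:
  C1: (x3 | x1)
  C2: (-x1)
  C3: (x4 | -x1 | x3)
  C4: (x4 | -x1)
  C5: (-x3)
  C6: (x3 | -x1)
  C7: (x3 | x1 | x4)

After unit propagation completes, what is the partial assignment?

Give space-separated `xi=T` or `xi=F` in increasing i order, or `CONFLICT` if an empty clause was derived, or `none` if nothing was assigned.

unit clause [-1] forces x1=F; simplify:
  drop 1 from [3, 1] -> [3]
  drop 1 from [3, 1, 4] -> [3, 4]
  satisfied 4 clause(s); 3 remain; assigned so far: [1]
unit clause [3] forces x3=T; simplify:
  drop -3 from [-3] -> [] (empty!)
  satisfied 2 clause(s); 1 remain; assigned so far: [1, 3]
CONFLICT (empty clause)

Answer: CONFLICT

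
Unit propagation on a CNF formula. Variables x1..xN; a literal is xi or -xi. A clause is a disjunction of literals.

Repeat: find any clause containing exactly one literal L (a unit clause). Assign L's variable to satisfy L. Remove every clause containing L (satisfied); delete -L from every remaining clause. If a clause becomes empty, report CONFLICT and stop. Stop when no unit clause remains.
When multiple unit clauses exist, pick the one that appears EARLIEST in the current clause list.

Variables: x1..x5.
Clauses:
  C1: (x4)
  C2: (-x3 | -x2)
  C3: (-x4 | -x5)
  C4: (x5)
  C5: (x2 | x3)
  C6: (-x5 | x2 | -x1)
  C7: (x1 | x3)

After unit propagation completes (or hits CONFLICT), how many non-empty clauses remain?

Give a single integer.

Answer: 3

Derivation:
unit clause [4] forces x4=T; simplify:
  drop -4 from [-4, -5] -> [-5]
  satisfied 1 clause(s); 6 remain; assigned so far: [4]
unit clause [-5] forces x5=F; simplify:
  drop 5 from [5] -> [] (empty!)
  satisfied 2 clause(s); 4 remain; assigned so far: [4, 5]
CONFLICT (empty clause)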